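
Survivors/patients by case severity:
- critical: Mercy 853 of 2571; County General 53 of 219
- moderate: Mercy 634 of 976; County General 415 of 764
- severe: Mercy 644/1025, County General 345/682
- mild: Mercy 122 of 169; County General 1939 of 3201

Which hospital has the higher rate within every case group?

Mercy

Critical: Mercy 853/2571 = 33.2%, County General 53/219 = 24.2% → Mercy
Moderate: Mercy 634/976 = 65.0%, County General 415/764 = 54.3% → Mercy
Severe: Mercy 644/1025 = 62.8%, County General 345/682 = 50.6% → Mercy
Mild: Mercy 122/169 = 72.2%, County General 1939/3201 = 60.6% → Mercy
Mercy has the higher rate in all 4 groups.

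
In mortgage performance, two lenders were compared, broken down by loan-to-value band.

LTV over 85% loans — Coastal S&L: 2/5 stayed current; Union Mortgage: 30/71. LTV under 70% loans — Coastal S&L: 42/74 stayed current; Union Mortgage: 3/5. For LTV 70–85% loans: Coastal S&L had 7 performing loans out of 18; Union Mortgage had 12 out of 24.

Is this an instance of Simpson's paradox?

LTV over 85%: Coastal S&L 2/5 = 40.0%, Union Mortgage 30/71 = 42.3% → Union Mortgage
LTV under 70%: Coastal S&L 42/74 = 56.8%, Union Mortgage 3/5 = 60.0% → Union Mortgage
LTV 70–85%: Coastal S&L 7/18 = 38.9%, Union Mortgage 12/24 = 50.0% → Union Mortgage
Overall: Coastal S&L 51/97 = 52.6%, Union Mortgage 45/100 = 45.0% → Coastal S&L
Union Mortgage wins each loan-to-value group but Coastal S&L wins overall — the comparison reverses. Union Mortgage's loans skew toward LTV over 85%, which has a lower base rate.

Yes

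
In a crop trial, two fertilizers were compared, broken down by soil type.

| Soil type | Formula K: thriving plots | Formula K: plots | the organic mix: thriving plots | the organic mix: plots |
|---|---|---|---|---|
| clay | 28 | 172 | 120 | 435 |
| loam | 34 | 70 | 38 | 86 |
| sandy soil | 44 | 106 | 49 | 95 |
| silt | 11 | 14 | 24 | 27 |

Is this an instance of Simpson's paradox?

No

Clay: Formula K 28/172 = 16.3%, the organic mix 120/435 = 27.6% → the organic mix
Loam: Formula K 34/70 = 48.6%, the organic mix 38/86 = 44.2% → Formula K
Sandy soil: Formula K 44/106 = 41.5%, the organic mix 49/95 = 51.6% → the organic mix
Silt: Formula K 11/14 = 78.6%, the organic mix 24/27 = 88.9% → the organic mix
Overall: Formula K 117/362 = 32.3%, the organic mix 231/643 = 35.9% → the organic mix
Neither sweeps: Formula K wins 1 of 4 groups, the organic mix wins 3. The organic mix wins overall but not every group — no Simpson reversal.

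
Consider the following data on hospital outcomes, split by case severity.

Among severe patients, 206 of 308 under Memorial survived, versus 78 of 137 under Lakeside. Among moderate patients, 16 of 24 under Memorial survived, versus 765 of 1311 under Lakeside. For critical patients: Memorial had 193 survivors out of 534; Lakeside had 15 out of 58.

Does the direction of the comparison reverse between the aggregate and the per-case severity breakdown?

Yes

Severe: Memorial 206/308 = 66.9%, Lakeside 78/137 = 56.9% → Memorial
Moderate: Memorial 16/24 = 66.7%, Lakeside 765/1311 = 58.4% → Memorial
Critical: Memorial 193/534 = 36.1%, Lakeside 15/58 = 25.9% → Memorial
Overall: Memorial 415/866 = 47.9%, Lakeside 858/1506 = 57.0% → Lakeside
Memorial wins each case group but Lakeside wins overall — the comparison reverses. Memorial's patients skew toward critical, which has a lower base rate.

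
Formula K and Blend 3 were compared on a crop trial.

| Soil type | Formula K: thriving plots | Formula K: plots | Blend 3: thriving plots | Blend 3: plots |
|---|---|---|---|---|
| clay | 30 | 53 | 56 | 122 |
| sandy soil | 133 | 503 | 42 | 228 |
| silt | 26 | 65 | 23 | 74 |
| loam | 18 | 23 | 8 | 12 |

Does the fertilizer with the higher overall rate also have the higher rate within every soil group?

Clay: Formula K 30/53 = 56.6%, Blend 3 56/122 = 45.9% → Formula K
Sandy soil: Formula K 133/503 = 26.4%, Blend 3 42/228 = 18.4% → Formula K
Silt: Formula K 26/65 = 40.0%, Blend 3 23/74 = 31.1% → Formula K
Loam: Formula K 18/23 = 78.3%, Blend 3 8/12 = 66.7% → Formula K
Overall: Formula K 207/644 = 32.1%, Blend 3 129/436 = 29.6% → Formula K
Formula K wins overall and in every soil group — no reversal.

Yes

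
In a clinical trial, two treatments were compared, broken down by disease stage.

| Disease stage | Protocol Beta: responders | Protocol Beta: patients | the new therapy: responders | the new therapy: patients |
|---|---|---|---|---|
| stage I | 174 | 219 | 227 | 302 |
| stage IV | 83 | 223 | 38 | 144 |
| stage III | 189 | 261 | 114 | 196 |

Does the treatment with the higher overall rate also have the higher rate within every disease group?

Yes

Stage I: Protocol Beta 174/219 = 79.5%, the new therapy 227/302 = 75.2% → Protocol Beta
Stage IV: Protocol Beta 83/223 = 37.2%, the new therapy 38/144 = 26.4% → Protocol Beta
Stage III: Protocol Beta 189/261 = 72.4%, the new therapy 114/196 = 58.2% → Protocol Beta
Overall: Protocol Beta 446/703 = 63.4%, the new therapy 379/642 = 59.0% → Protocol Beta
Protocol Beta wins overall and in every disease group — no reversal.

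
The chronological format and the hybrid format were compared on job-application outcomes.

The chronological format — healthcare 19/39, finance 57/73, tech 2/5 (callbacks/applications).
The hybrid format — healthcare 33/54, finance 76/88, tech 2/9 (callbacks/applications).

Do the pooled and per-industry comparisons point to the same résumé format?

No

Healthcare: the chronological format 19/39 = 48.7%, the hybrid format 33/54 = 61.1% → the hybrid format
Finance: the chronological format 57/73 = 78.1%, the hybrid format 76/88 = 86.4% → the hybrid format
Tech: the chronological format 2/5 = 40.0%, the hybrid format 2/9 = 22.2% → the chronological format
Overall: the chronological format 78/117 = 66.7%, the hybrid format 111/151 = 73.5% → the hybrid format
Neither sweeps: the chronological format wins 1 of 3 groups, the hybrid format wins 2. The hybrid format wins overall but not every group — no Simpson reversal.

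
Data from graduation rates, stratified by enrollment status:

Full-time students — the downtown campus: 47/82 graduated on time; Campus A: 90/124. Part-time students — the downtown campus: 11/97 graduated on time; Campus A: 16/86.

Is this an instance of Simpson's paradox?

Full-time: the downtown campus 47/82 = 57.3%, Campus A 90/124 = 72.6% → Campus A
Part-time: the downtown campus 11/97 = 11.3%, Campus A 16/86 = 18.6% → Campus A
Overall: the downtown campus 58/179 = 32.4%, Campus A 106/210 = 50.5% → Campus A
Campus A wins overall and in every enrollment group — no reversal.

No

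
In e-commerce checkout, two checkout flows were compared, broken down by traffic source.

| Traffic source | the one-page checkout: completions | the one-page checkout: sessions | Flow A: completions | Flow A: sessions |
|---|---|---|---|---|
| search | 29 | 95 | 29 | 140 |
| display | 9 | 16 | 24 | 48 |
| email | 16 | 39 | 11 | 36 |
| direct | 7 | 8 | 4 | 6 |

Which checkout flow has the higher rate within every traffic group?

Search: the one-page checkout 29/95 = 30.5%, Flow A 29/140 = 20.7% → the one-page checkout
Display: the one-page checkout 9/16 = 56.2%, Flow A 24/48 = 50.0% → the one-page checkout
Email: the one-page checkout 16/39 = 41.0%, Flow A 11/36 = 30.6% → the one-page checkout
Direct: the one-page checkout 7/8 = 87.5%, Flow A 4/6 = 66.7% → the one-page checkout
The one-page checkout has the higher rate in all 4 groups.

the one-page checkout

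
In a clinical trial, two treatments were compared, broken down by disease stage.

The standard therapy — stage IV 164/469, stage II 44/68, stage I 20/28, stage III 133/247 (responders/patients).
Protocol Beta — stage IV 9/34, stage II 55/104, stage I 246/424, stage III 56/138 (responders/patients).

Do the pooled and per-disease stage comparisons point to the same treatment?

Stage IV: the standard therapy 164/469 = 35.0%, Protocol Beta 9/34 = 26.5% → the standard therapy
Stage II: the standard therapy 44/68 = 64.7%, Protocol Beta 55/104 = 52.9% → the standard therapy
Stage I: the standard therapy 20/28 = 71.4%, Protocol Beta 246/424 = 58.0% → the standard therapy
Stage III: the standard therapy 133/247 = 53.8%, Protocol Beta 56/138 = 40.6% → the standard therapy
Overall: the standard therapy 361/812 = 44.5%, Protocol Beta 366/700 = 52.3% → Protocol Beta
The standard therapy wins each disease group but Protocol Beta wins overall — the comparison reverses. The standard therapy's patients skew toward stage IV, which has a lower base rate.

No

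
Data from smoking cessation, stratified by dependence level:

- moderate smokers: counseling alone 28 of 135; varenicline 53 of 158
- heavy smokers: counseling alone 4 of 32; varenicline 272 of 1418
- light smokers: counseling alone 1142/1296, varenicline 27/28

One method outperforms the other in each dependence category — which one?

varenicline

Moderate smokers: counseling alone 28/135 = 20.7%, varenicline 53/158 = 33.5% → varenicline
Heavy smokers: counseling alone 4/32 = 12.5%, varenicline 272/1418 = 19.2% → varenicline
Light smokers: counseling alone 1142/1296 = 88.1%, varenicline 27/28 = 96.4% → varenicline
Varenicline has the higher rate in all 3 groups.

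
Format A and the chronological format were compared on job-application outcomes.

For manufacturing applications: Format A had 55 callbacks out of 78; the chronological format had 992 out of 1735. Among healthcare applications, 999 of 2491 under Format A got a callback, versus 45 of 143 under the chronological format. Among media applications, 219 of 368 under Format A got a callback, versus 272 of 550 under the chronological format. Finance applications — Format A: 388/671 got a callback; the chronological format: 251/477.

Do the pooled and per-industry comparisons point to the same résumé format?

Manufacturing: Format A 55/78 = 70.5%, the chronological format 992/1735 = 57.2% → Format A
Healthcare: Format A 999/2491 = 40.1%, the chronological format 45/143 = 31.5% → Format A
Media: Format A 219/368 = 59.5%, the chronological format 272/550 = 49.5% → Format A
Finance: Format A 388/671 = 57.8%, the chronological format 251/477 = 52.6% → Format A
Overall: Format A 1661/3608 = 46.0%, the chronological format 1560/2905 = 53.7% → the chronological format
Format A wins each industry group but the chronological format wins overall — the comparison reverses. Format A's applications skew toward healthcare, which has a lower base rate.

No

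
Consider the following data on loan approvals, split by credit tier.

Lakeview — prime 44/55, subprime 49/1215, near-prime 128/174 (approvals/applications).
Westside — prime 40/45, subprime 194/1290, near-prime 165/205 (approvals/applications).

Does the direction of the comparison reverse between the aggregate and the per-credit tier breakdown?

Prime: Lakeview 44/55 = 80.0%, Westside 40/45 = 88.9% → Westside
Subprime: Lakeview 49/1215 = 4.0%, Westside 194/1290 = 15.0% → Westside
Near-prime: Lakeview 128/174 = 73.6%, Westside 165/205 = 80.5% → Westside
Overall: Lakeview 221/1444 = 15.3%, Westside 399/1540 = 25.9% → Westside
Westside wins overall and in every credit group — no reversal.

No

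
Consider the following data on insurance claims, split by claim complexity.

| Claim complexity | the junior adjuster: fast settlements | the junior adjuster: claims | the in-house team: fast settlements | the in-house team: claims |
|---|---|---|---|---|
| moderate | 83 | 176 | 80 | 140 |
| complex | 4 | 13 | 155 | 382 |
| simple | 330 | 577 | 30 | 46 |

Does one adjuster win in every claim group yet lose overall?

Moderate: the junior adjuster 83/176 = 47.2%, the in-house team 80/140 = 57.1% → the in-house team
Complex: the junior adjuster 4/13 = 30.8%, the in-house team 155/382 = 40.6% → the in-house team
Simple: the junior adjuster 330/577 = 57.2%, the in-house team 30/46 = 65.2% → the in-house team
Overall: the junior adjuster 417/766 = 54.4%, the in-house team 265/568 = 46.7% → the junior adjuster
The in-house team wins each claim group but the junior adjuster wins overall — the comparison reverses. The in-house team's claims skew toward complex, which has a lower base rate.

Yes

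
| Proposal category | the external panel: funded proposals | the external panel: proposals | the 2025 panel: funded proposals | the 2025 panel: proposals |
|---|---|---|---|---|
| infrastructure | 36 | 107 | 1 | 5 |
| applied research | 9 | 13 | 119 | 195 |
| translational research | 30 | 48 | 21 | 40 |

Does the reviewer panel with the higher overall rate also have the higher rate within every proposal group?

No

Infrastructure: the external panel 36/107 = 33.6%, the 2025 panel 1/5 = 20.0% → the external panel
Applied research: the external panel 9/13 = 69.2%, the 2025 panel 119/195 = 61.0% → the external panel
Translational research: the external panel 30/48 = 62.5%, the 2025 panel 21/40 = 52.5% → the external panel
Overall: the external panel 75/168 = 44.6%, the 2025 panel 141/240 = 58.8% → the 2025 panel
The external panel wins each proposal group but the 2025 panel wins overall — the comparison reverses. The external panel's proposals skew toward infrastructure, which has a lower base rate.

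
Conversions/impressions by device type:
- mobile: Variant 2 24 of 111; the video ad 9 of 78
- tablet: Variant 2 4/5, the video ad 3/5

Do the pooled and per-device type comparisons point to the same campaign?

Yes

Mobile: Variant 2 24/111 = 21.6%, the video ad 9/78 = 11.5% → Variant 2
Tablet: Variant 2 4/5 = 80.0%, the video ad 3/5 = 60.0% → Variant 2
Overall: Variant 2 28/116 = 24.1%, the video ad 12/83 = 14.5% → Variant 2
Variant 2 wins overall and in every device group — no reversal.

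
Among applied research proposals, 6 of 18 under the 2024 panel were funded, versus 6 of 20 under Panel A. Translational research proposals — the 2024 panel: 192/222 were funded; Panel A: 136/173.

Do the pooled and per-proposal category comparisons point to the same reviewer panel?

Yes

Applied research: the 2024 panel 6/18 = 33.3%, Panel A 6/20 = 30.0% → the 2024 panel
Translational research: the 2024 panel 192/222 = 86.5%, Panel A 136/173 = 78.6% → the 2024 panel
Overall: the 2024 panel 198/240 = 82.5%, Panel A 142/193 = 73.6% → the 2024 panel
The 2024 panel wins overall and in every proposal group — no reversal.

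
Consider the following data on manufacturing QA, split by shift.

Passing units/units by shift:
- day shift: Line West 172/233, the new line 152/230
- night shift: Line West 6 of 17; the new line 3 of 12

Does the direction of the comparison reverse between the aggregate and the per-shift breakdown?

No

Day shift: Line West 172/233 = 73.8%, the new line 152/230 = 66.1% → Line West
Night shift: Line West 6/17 = 35.3%, the new line 3/12 = 25.0% → Line West
Overall: Line West 178/250 = 71.2%, the new line 155/242 = 64.0% → Line West
Line West wins overall and in every shift group — no reversal.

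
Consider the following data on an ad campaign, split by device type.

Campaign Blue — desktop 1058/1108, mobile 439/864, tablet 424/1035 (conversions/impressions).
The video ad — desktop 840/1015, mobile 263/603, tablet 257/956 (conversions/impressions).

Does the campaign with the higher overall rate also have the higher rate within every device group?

Yes

Desktop: Campaign Blue 1058/1108 = 95.5%, the video ad 840/1015 = 82.8% → Campaign Blue
Mobile: Campaign Blue 439/864 = 50.8%, the video ad 263/603 = 43.6% → Campaign Blue
Tablet: Campaign Blue 424/1035 = 41.0%, the video ad 257/956 = 26.9% → Campaign Blue
Overall: Campaign Blue 1921/3007 = 63.9%, the video ad 1360/2574 = 52.8% → Campaign Blue
Campaign Blue wins overall and in every device group — no reversal.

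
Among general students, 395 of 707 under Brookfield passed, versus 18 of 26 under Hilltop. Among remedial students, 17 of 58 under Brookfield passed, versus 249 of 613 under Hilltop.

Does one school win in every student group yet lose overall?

General: Brookfield 395/707 = 55.9%, Hilltop 18/26 = 69.2% → Hilltop
Remedial: Brookfield 17/58 = 29.3%, Hilltop 249/613 = 40.6% → Hilltop
Overall: Brookfield 412/765 = 53.9%, Hilltop 267/639 = 41.8% → Brookfield
Hilltop wins each student group but Brookfield wins overall — the comparison reverses. Hilltop's students skew toward remedial, which has a lower base rate.

Yes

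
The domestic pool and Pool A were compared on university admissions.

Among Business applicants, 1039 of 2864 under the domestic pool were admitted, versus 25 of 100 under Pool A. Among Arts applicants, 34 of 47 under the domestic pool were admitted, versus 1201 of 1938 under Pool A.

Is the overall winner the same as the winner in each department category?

Business: the domestic pool 1039/2864 = 36.3%, Pool A 25/100 = 25.0% → the domestic pool
Arts: the domestic pool 34/47 = 72.3%, Pool A 1201/1938 = 62.0% → the domestic pool
Overall: the domestic pool 1073/2911 = 36.9%, Pool A 1226/2038 = 60.2% → Pool A
The domestic pool wins each department group but Pool A wins overall — the comparison reverses. The domestic pool's applicants skew toward Business, which has a lower base rate.

No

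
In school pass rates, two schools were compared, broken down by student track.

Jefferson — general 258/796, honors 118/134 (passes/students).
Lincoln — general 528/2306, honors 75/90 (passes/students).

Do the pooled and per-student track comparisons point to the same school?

Yes

General: Jefferson 258/796 = 32.4%, Lincoln 528/2306 = 22.9% → Jefferson
Honors: Jefferson 118/134 = 88.1%, Lincoln 75/90 = 83.3% → Jefferson
Overall: Jefferson 376/930 = 40.4%, Lincoln 603/2396 = 25.2% → Jefferson
Jefferson wins overall and in every student group — no reversal.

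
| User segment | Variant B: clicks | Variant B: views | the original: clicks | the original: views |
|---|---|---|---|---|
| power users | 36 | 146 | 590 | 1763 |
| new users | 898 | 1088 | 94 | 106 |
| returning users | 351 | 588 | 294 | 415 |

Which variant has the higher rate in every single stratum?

Power users: Variant B 36/146 = 24.7%, the original 590/1763 = 33.5% → the original
New users: Variant B 898/1088 = 82.5%, the original 94/106 = 88.7% → the original
Returning users: Variant B 351/588 = 59.7%, the original 294/415 = 70.8% → the original
The original has the higher rate in all 3 groups.

the original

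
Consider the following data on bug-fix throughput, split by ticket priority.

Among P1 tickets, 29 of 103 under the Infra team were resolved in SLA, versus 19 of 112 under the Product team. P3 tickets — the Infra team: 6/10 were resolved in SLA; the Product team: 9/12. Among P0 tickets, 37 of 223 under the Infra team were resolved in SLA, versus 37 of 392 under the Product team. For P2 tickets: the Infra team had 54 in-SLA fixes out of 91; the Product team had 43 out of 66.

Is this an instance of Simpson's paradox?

P1: the Infra team 29/103 = 28.2%, the Product team 19/112 = 17.0% → the Infra team
P3: the Infra team 6/10 = 60.0%, the Product team 9/12 = 75.0% → the Product team
P0: the Infra team 37/223 = 16.6%, the Product team 37/392 = 9.4% → the Infra team
P2: the Infra team 54/91 = 59.3%, the Product team 43/66 = 65.2% → the Product team
Overall: the Infra team 126/427 = 29.5%, the Product team 108/582 = 18.6% → the Infra team
Neither sweeps: the Infra team wins 2 of 4 groups, the Product team wins 2. The Infra team wins overall but not every group — no Simpson reversal.

No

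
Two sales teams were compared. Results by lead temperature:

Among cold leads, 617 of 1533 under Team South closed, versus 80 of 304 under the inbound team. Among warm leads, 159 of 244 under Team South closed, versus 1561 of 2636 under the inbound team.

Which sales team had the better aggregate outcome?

Cold: Team South 617/1533 = 40.2%, the inbound team 80/304 = 26.3% → Team South
Warm: Team South 159/244 = 65.2%, the inbound team 1561/2636 = 59.2% → Team South
Overall: Team South 776/1777 = 43.7%, the inbound team 1641/2940 = 55.8% → the inbound team
(Team South wins every lead group but the inbound team wins overall — Team South's leads skew toward the low-rate cold group.)

the inbound team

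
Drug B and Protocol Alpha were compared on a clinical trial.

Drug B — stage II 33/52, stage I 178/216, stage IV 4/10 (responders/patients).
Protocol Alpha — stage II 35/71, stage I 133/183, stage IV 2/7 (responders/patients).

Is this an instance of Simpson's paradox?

Stage II: Drug B 33/52 = 63.5%, Protocol Alpha 35/71 = 49.3% → Drug B
Stage I: Drug B 178/216 = 82.4%, Protocol Alpha 133/183 = 72.7% → Drug B
Stage IV: Drug B 4/10 = 40.0%, Protocol Alpha 2/7 = 28.6% → Drug B
Overall: Drug B 215/278 = 77.3%, Protocol Alpha 170/261 = 65.1% → Drug B
Drug B wins overall and in every disease group — no reversal.

No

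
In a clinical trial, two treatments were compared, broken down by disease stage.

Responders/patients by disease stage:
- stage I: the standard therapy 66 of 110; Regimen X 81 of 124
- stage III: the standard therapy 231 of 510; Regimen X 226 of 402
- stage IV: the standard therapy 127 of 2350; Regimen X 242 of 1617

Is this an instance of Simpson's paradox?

No

Stage I: the standard therapy 66/110 = 60.0%, Regimen X 81/124 = 65.3% → Regimen X
Stage III: the standard therapy 231/510 = 45.3%, Regimen X 226/402 = 56.2% → Regimen X
Stage IV: the standard therapy 127/2350 = 5.4%, Regimen X 242/1617 = 15.0% → Regimen X
Overall: the standard therapy 424/2970 = 14.3%, Regimen X 549/2143 = 25.6% → Regimen X
Regimen X wins overall and in every disease group — no reversal.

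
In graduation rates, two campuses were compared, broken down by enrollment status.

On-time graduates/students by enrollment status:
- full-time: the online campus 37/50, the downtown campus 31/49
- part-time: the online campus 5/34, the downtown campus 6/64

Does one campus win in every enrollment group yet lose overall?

No

Full-time: the online campus 37/50 = 74.0%, the downtown campus 31/49 = 63.3% → the online campus
Part-time: the online campus 5/34 = 14.7%, the downtown campus 6/64 = 9.4% → the online campus
Overall: the online campus 42/84 = 50.0%, the downtown campus 37/113 = 32.7% → the online campus
The online campus wins overall and in every enrollment group — no reversal.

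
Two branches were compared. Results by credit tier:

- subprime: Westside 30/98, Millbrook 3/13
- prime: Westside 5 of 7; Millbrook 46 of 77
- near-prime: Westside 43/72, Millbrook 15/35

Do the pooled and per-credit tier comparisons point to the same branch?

No

Subprime: Westside 30/98 = 30.6%, Millbrook 3/13 = 23.1% → Westside
Prime: Westside 5/7 = 71.4%, Millbrook 46/77 = 59.7% → Westside
Near-prime: Westside 43/72 = 59.7%, Millbrook 15/35 = 42.9% → Westside
Overall: Westside 78/177 = 44.1%, Millbrook 64/125 = 51.2% → Millbrook
Westside wins each credit group but Millbrook wins overall — the comparison reverses. Westside's applications skew toward subprime, which has a lower base rate.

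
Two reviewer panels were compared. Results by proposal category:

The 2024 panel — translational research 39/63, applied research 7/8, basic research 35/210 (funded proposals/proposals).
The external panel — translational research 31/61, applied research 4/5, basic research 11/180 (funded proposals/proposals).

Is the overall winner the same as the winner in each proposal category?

Yes

Translational research: the 2024 panel 39/63 = 61.9%, the external panel 31/61 = 50.8% → the 2024 panel
Applied research: the 2024 panel 7/8 = 87.5%, the external panel 4/5 = 80.0% → the 2024 panel
Basic research: the 2024 panel 35/210 = 16.7%, the external panel 11/180 = 6.1% → the 2024 panel
Overall: the 2024 panel 81/281 = 28.8%, the external panel 46/246 = 18.7% → the 2024 panel
The 2024 panel wins overall and in every proposal group — no reversal.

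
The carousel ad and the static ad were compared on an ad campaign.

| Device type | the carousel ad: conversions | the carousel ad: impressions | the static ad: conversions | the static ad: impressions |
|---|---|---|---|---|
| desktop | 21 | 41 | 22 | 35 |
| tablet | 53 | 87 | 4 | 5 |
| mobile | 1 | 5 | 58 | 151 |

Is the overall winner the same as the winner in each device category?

Desktop: the carousel ad 21/41 = 51.2%, the static ad 22/35 = 62.9% → the static ad
Tablet: the carousel ad 53/87 = 60.9%, the static ad 4/5 = 80.0% → the static ad
Mobile: the carousel ad 1/5 = 20.0%, the static ad 58/151 = 38.4% → the static ad
Overall: the carousel ad 75/133 = 56.4%, the static ad 84/191 = 44.0% → the carousel ad
The static ad wins each device group but the carousel ad wins overall — the comparison reverses. The static ad's impressions skew toward mobile, which has a lower base rate.

No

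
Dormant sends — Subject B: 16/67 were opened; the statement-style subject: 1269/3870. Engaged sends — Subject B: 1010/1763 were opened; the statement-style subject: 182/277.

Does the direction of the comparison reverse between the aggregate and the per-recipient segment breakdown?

Yes

Dormant: Subject B 16/67 = 23.9%, the statement-style subject 1269/3870 = 32.8% → the statement-style subject
Engaged: Subject B 1010/1763 = 57.3%, the statement-style subject 182/277 = 65.7% → the statement-style subject
Overall: Subject B 1026/1830 = 56.1%, the statement-style subject 1451/4147 = 35.0% → Subject B
The statement-style subject wins each recipient group but Subject B wins overall — the comparison reverses. The statement-style subject's sends skew toward dormant, which has a lower base rate.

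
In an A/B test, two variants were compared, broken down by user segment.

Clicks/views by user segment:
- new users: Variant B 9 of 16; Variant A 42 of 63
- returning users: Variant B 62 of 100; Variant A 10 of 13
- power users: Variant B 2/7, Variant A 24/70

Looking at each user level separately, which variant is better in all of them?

New users: Variant B 9/16 = 56.2%, Variant A 42/63 = 66.7% → Variant A
Returning users: Variant B 62/100 = 62.0%, Variant A 10/13 = 76.9% → Variant A
Power users: Variant B 2/7 = 28.6%, Variant A 24/70 = 34.3% → Variant A
Variant A has the higher rate in all 3 groups.

Variant A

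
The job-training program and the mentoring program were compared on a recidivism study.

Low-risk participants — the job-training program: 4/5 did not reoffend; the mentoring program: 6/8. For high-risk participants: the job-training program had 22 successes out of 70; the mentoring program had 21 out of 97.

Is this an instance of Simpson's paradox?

Low-risk: the job-training program 4/5 = 80.0%, the mentoring program 6/8 = 75.0% → the job-training program
High-risk: the job-training program 22/70 = 31.4%, the mentoring program 21/97 = 21.6% → the job-training program
Overall: the job-training program 26/75 = 34.7%, the mentoring program 27/105 = 25.7% → the job-training program
The job-training program wins overall and in every risk group — no reversal.

No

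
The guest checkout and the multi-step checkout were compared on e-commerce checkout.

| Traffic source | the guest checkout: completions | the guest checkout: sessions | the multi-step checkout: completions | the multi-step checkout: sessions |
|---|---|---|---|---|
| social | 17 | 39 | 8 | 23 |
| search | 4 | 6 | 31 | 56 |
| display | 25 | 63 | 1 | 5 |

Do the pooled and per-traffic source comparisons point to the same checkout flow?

Social: the guest checkout 17/39 = 43.6%, the multi-step checkout 8/23 = 34.8% → the guest checkout
Search: the guest checkout 4/6 = 66.7%, the multi-step checkout 31/56 = 55.4% → the guest checkout
Display: the guest checkout 25/63 = 39.7%, the multi-step checkout 1/5 = 20.0% → the guest checkout
Overall: the guest checkout 46/108 = 42.6%, the multi-step checkout 40/84 = 47.6% → the multi-step checkout
The guest checkout wins each traffic group but the multi-step checkout wins overall — the comparison reverses. The guest checkout's sessions skew toward display, which has a lower base rate.

No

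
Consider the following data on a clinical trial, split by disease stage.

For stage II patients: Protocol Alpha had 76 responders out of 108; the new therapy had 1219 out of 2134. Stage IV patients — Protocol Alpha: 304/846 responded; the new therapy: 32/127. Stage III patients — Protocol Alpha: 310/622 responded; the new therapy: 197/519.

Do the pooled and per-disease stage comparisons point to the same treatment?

No

Stage II: Protocol Alpha 76/108 = 70.4%, the new therapy 1219/2134 = 57.1% → Protocol Alpha
Stage IV: Protocol Alpha 304/846 = 35.9%, the new therapy 32/127 = 25.2% → Protocol Alpha
Stage III: Protocol Alpha 310/622 = 49.8%, the new therapy 197/519 = 38.0% → Protocol Alpha
Overall: Protocol Alpha 690/1576 = 43.8%, the new therapy 1448/2780 = 52.1% → the new therapy
Protocol Alpha wins each disease group but the new therapy wins overall — the comparison reverses. Protocol Alpha's patients skew toward stage IV, which has a lower base rate.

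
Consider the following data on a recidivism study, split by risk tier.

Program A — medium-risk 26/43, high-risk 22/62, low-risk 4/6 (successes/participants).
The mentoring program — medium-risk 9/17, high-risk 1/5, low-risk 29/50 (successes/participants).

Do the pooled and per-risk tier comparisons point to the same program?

No

Medium-risk: Program A 26/43 = 60.5%, the mentoring program 9/17 = 52.9% → Program A
High-risk: Program A 22/62 = 35.5%, the mentoring program 1/5 = 20.0% → Program A
Low-risk: Program A 4/6 = 66.7%, the mentoring program 29/50 = 58.0% → Program A
Overall: Program A 52/111 = 46.8%, the mentoring program 39/72 = 54.2% → the mentoring program
Program A wins each risk group but the mentoring program wins overall — the comparison reverses. Program A's participants skew toward high-risk, which has a lower base rate.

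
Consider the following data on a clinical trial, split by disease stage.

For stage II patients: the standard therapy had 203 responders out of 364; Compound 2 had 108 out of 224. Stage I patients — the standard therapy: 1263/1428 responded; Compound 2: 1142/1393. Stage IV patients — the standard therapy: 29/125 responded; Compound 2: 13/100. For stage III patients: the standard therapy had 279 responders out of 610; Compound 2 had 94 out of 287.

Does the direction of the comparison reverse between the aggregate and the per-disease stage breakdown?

No

Stage II: the standard therapy 203/364 = 55.8%, Compound 2 108/224 = 48.2% → the standard therapy
Stage I: the standard therapy 1263/1428 = 88.4%, Compound 2 1142/1393 = 82.0% → the standard therapy
Stage IV: the standard therapy 29/125 = 23.2%, Compound 2 13/100 = 13.0% → the standard therapy
Stage III: the standard therapy 279/610 = 45.7%, Compound 2 94/287 = 32.8% → the standard therapy
Overall: the standard therapy 1774/2527 = 70.2%, Compound 2 1357/2004 = 67.7% → the standard therapy
The standard therapy wins overall and in every disease group — no reversal.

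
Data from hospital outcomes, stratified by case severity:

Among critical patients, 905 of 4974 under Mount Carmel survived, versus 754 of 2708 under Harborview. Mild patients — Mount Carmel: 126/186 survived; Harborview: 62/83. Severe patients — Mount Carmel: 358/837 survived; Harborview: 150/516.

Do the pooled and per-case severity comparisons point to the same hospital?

No

Critical: Mount Carmel 905/4974 = 18.2%, Harborview 754/2708 = 27.8% → Harborview
Mild: Mount Carmel 126/186 = 67.7%, Harborview 62/83 = 74.7% → Harborview
Severe: Mount Carmel 358/837 = 42.8%, Harborview 150/516 = 29.1% → Mount Carmel
Overall: Mount Carmel 1389/5997 = 23.2%, Harborview 966/3307 = 29.2% → Harborview
Neither sweeps: Mount Carmel wins 1 of 3 groups, Harborview wins 2. Harborview wins overall but not every group — no Simpson reversal.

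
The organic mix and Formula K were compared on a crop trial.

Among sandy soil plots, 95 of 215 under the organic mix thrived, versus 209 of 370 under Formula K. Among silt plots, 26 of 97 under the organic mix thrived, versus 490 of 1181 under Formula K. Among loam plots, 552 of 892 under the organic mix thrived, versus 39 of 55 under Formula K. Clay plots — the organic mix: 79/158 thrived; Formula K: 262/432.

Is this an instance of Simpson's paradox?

Sandy soil: the organic mix 95/215 = 44.2%, Formula K 209/370 = 56.5% → Formula K
Silt: the organic mix 26/97 = 26.8%, Formula K 490/1181 = 41.5% → Formula K
Loam: the organic mix 552/892 = 61.9%, Formula K 39/55 = 70.9% → Formula K
Clay: the organic mix 79/158 = 50.0%, Formula K 262/432 = 60.6% → Formula K
Overall: the organic mix 752/1362 = 55.2%, Formula K 1000/2038 = 49.1% → the organic mix
Formula K wins each soil group but the organic mix wins overall — the comparison reverses. Formula K's plots skew toward silt, which has a lower base rate.

Yes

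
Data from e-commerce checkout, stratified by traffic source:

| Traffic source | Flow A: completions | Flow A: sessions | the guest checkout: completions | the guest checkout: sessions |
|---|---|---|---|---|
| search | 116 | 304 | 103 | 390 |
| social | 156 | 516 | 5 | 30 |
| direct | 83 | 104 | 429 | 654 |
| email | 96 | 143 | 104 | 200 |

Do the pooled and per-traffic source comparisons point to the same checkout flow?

Search: Flow A 116/304 = 38.2%, the guest checkout 103/390 = 26.4% → Flow A
Social: Flow A 156/516 = 30.2%, the guest checkout 5/30 = 16.7% → Flow A
Direct: Flow A 83/104 = 79.8%, the guest checkout 429/654 = 65.6% → Flow A
Email: Flow A 96/143 = 67.1%, the guest checkout 104/200 = 52.0% → Flow A
Overall: Flow A 451/1067 = 42.3%, the guest checkout 641/1274 = 50.3% → the guest checkout
Flow A wins each traffic group but the guest checkout wins overall — the comparison reverses. Flow A's sessions skew toward social, which has a lower base rate.

No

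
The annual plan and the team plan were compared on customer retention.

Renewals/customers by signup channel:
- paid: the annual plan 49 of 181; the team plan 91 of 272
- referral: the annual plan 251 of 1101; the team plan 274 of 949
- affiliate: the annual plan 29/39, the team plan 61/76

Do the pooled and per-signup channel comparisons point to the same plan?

Yes

Paid: the annual plan 49/181 = 27.1%, the team plan 91/272 = 33.5% → the team plan
Referral: the annual plan 251/1101 = 22.8%, the team plan 274/949 = 28.9% → the team plan
Affiliate: the annual plan 29/39 = 74.4%, the team plan 61/76 = 80.3% → the team plan
Overall: the annual plan 329/1321 = 24.9%, the team plan 426/1297 = 32.8% → the team plan
The team plan wins overall and in every signup group — no reversal.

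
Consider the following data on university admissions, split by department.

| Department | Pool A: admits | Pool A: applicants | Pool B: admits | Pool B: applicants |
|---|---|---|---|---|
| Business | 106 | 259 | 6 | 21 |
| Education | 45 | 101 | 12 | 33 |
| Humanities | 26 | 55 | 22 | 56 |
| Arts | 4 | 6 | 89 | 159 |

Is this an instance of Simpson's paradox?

Yes

Business: Pool A 106/259 = 40.9%, Pool B 6/21 = 28.6% → Pool A
Education: Pool A 45/101 = 44.6%, Pool B 12/33 = 36.4% → Pool A
Humanities: Pool A 26/55 = 47.3%, Pool B 22/56 = 39.3% → Pool A
Arts: Pool A 4/6 = 66.7%, Pool B 89/159 = 56.0% → Pool A
Overall: Pool A 181/421 = 43.0%, Pool B 129/269 = 48.0% → Pool B
Pool A wins each department group but Pool B wins overall — the comparison reverses. Pool A's applicants skew toward Business, which has a lower base rate.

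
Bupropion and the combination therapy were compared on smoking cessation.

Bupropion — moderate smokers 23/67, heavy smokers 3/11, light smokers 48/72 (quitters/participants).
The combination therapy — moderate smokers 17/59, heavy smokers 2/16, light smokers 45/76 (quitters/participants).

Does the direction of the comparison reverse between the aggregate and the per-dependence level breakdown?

Moderate smokers: bupropion 23/67 = 34.3%, the combination therapy 17/59 = 28.8% → bupropion
Heavy smokers: bupropion 3/11 = 27.3%, the combination therapy 2/16 = 12.5% → bupropion
Light smokers: bupropion 48/72 = 66.7%, the combination therapy 45/76 = 59.2% → bupropion
Overall: bupropion 74/150 = 49.3%, the combination therapy 64/151 = 42.4% → bupropion
Bupropion wins overall and in every dependence group — no reversal.

No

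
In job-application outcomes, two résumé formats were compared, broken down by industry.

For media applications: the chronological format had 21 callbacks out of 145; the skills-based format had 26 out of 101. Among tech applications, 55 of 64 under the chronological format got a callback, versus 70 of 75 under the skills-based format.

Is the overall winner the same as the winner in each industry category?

Yes

Media: the chronological format 21/145 = 14.5%, the skills-based format 26/101 = 25.7% → the skills-based format
Tech: the chronological format 55/64 = 85.9%, the skills-based format 70/75 = 93.3% → the skills-based format
Overall: the chronological format 76/209 = 36.4%, the skills-based format 96/176 = 54.5% → the skills-based format
The skills-based format wins overall and in every industry group — no reversal.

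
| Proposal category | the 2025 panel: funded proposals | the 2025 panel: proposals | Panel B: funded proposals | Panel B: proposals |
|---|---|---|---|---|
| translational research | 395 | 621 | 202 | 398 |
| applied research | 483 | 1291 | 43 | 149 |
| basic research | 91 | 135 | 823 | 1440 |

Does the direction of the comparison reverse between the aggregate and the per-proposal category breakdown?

Yes

Translational research: the 2025 panel 395/621 = 63.6%, Panel B 202/398 = 50.8% → the 2025 panel
Applied research: the 2025 panel 483/1291 = 37.4%, Panel B 43/149 = 28.9% → the 2025 panel
Basic research: the 2025 panel 91/135 = 67.4%, Panel B 823/1440 = 57.2% → the 2025 panel
Overall: the 2025 panel 969/2047 = 47.3%, Panel B 1068/1987 = 53.7% → Panel B
The 2025 panel wins each proposal group but Panel B wins overall — the comparison reverses. The 2025 panel's proposals skew toward applied research, which has a lower base rate.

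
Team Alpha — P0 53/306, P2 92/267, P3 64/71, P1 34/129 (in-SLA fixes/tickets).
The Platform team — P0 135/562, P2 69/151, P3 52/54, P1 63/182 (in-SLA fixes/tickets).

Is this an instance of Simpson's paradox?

P0: Team Alpha 53/306 = 17.3%, the Platform team 135/562 = 24.0% → the Platform team
P2: Team Alpha 92/267 = 34.5%, the Platform team 69/151 = 45.7% → the Platform team
P3: Team Alpha 64/71 = 90.1%, the Platform team 52/54 = 96.3% → the Platform team
P1: Team Alpha 34/129 = 26.4%, the Platform team 63/182 = 34.6% → the Platform team
Overall: Team Alpha 243/773 = 31.4%, the Platform team 319/949 = 33.6% → the Platform team
The Platform team wins overall and in every ticket group — no reversal.

No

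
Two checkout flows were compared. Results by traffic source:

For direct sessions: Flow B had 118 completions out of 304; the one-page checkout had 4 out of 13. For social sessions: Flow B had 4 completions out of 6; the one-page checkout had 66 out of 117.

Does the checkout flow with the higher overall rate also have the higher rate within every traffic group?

No

Direct: Flow B 118/304 = 38.8%, the one-page checkout 4/13 = 30.8% → Flow B
Social: Flow B 4/6 = 66.7%, the one-page checkout 66/117 = 56.4% → Flow B
Overall: Flow B 122/310 = 39.4%, the one-page checkout 70/130 = 53.8% → the one-page checkout
Flow B wins each traffic group but the one-page checkout wins overall — the comparison reverses. Flow B's sessions skew toward direct, which has a lower base rate.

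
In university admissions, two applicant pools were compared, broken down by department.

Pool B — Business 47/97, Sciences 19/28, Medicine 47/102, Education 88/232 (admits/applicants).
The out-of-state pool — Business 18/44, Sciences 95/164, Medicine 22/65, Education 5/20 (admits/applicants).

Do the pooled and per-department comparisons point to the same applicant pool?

No

Business: Pool B 47/97 = 48.5%, the out-of-state pool 18/44 = 40.9% → Pool B
Sciences: Pool B 19/28 = 67.9%, the out-of-state pool 95/164 = 57.9% → Pool B
Medicine: Pool B 47/102 = 46.1%, the out-of-state pool 22/65 = 33.8% → Pool B
Education: Pool B 88/232 = 37.9%, the out-of-state pool 5/20 = 25.0% → Pool B
Overall: Pool B 201/459 = 43.8%, the out-of-state pool 140/293 = 47.8% → the out-of-state pool
Pool B wins each department group but the out-of-state pool wins overall — the comparison reverses. Pool B's applicants skew toward Education, which has a lower base rate.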